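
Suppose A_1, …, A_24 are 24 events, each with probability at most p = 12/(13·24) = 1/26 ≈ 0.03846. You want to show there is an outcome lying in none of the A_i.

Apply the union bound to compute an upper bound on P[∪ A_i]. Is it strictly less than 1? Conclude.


Union bound: P[∪_{i=1}^{24} A_i] ≤ Σ_i P[A_i] ≤ 24·p = 24·(1/26) = 12/13.
Numerically: 12/13 ≈ 0.92308.
Is 12/13 < 1? YES.
Since P[∪ A_i] ≤ 12/13 < 1, the complement has P[∩ A_i^c] ≥ 1 − 12/13 = 1/13 > 0, so some outcome avoids every A_i.

24·p = 12/13 ≈ 0.92308; existence CERTIFIED by the union bound.


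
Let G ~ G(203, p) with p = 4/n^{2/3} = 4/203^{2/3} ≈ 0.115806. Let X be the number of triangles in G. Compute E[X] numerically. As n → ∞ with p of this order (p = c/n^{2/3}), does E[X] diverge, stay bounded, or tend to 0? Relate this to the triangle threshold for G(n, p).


Number of potential triangles: C(203, 3) = 1373701.
Each occurs with probability p³ ≈ (0.115806)³ ≈ 1.55305880e-03.
By linearity: E[X] = C(203, 3)·p³ ≈ 1373701 · 1.55305880e-03 ≈ 2133.438424.
Since α = 2/3 < 1, p = c/n^{2/3} ≫ 1/n is above the triangle threshold p ~ 1/n. Asymptotically E[X] ~ (c³/6)·n^{3(1−α)} = (4³/6)·n^{1} → ∞; triangles are abundant w.h.p.

E[X] ≈ 2133.438424; in regime p = Θ(1/n^{2/3}) E[X] diverges (above the triangle threshold p ~ 1/n).


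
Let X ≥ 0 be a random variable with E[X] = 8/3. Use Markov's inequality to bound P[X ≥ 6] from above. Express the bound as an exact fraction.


μ = E[X] = 8/3, a = 6.
Markov: P[X ≥ 6] ≤ μ/a = (8/3)/6 = 4/9.
Numerically: ≈ 0.444.
(Since a = 6 > μ = 2.667, the bound 4/9 is < 1 and informative.)

P[X ≥ 6] ≤ 4/9 ≈ 0.444.


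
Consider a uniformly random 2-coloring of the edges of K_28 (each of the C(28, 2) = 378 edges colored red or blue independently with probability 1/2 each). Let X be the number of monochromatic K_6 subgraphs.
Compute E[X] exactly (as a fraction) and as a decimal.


Let X = Σ_S X_S over the C(28, 6) = 376740 subsets S of size 6, where X_S = 1 if the K_6 on S is monochromatic.
For a fixed S, the K_6 on S has C(6, 2) = 15 edges. P[all 15 edges red] = (1/2)^15, and likewise for blue, so P[monochromatic] = 2·(1/2)^15 = 2^{1 − 15} = 1/16384.
Summing: E[X] = C(28, 6) · 2^{1 − 15} = 376740 · 1/16384 = 94185/4096.
Numerically: E[X] ≈ 22.994385.

E[X] = C(28,6)·2^(1−C(6,2)) = 94185/4096 ≈ 22.994385.


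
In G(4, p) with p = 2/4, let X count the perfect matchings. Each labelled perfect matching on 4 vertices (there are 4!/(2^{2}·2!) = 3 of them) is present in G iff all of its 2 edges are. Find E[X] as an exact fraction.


K_4 has 4!/(2^{2}·2!) = 3 labelled perfect matchings.
For each such perfect matching H, let X_H = 1 if all 2 edges of H are present in G. Then P[X_H = 1] = p^{2} = (1/2)^{2} = 1/4.
Summing the indicators: E[X] = Σ_H E[X_H] = 3 · p^{2} = 3 · 1/4 = 3/4.
Numerically: E[X] ≈ 0.75.

E[X] = 3 · (1/2)^{2} = 3/4 ≈ 0.75.


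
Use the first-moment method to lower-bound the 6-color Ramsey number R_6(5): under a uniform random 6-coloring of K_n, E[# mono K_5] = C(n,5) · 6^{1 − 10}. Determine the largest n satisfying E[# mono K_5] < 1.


We need C(n, 5) · 6^{1 − 10} < 1, i.e. C(n, 5) < 6^{10 − 1} = 10077696.
Check values of n near the boundary:
  n = 63: C(63, 5) = 7028847; 7028847 < 10077696? YES
  n = 64: C(64, 5) = 7624512; 7624512 < 10077696? YES
  n = 65: C(65, 5) = 8259888; 8259888 < 10077696? YES
  n = 66: C(66, 5) = 8936928; 8936928 < 10077696? YES
  n = 67: C(67, 5) = 9657648; 9657648 < 10077696? YES
  n = 68: C(68, 5) = 10424128; 10424128 < 10077696? NO
The largest n with C(n, 5) < 10077696 is n = 67 (where E[X] = 67067/69984 ≈ 0.958). Hence R_6(5) > 67, i.e. R_6(5) ≥ 68.

Largest n = 67; hence R_6(5) > 67.


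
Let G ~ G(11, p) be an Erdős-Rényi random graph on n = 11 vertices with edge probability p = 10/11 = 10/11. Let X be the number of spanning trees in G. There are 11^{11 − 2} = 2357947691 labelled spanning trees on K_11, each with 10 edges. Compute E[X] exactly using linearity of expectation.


K_11 has 11^{11 − 2} = 2357947691 labelled spanning trees.
For each such spanning tree H, let X_H = 1 if all 10 edges of H are present in G. Then P[X_H = 1] = p^{10} = (10/11)^{10} = 10000000000/25937424601.
By linearity of expectation: E[X] = Σ_H E[X_H] = 2357947691 · p^{10} = 2357947691 · 10000000000/25937424601 = 10000000000/11.
Numerically: E[X] ≈ 9.09091e+08.

E[X] = 2357947691 · (10/11)^{10} = 10000000000/11 ≈ 9.09091e+08.


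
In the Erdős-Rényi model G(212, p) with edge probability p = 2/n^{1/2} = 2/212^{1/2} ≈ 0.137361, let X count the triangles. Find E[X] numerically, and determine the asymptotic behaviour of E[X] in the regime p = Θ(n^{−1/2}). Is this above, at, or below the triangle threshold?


Number of potential triangles: C(212, 3) = 1565620.
Each occurs with probability p³ ≈ (0.137361)³ ≈ 2.59170875e-03.
By linearity: E[X] = C(212, 3)·p³ ≈ 1565620 · 2.59170875e-03 ≈ 4057.631059.
Since α = 1/2 < 1, p = c/n^{1/2} ≫ 1/n is above the triangle threshold p ~ 1/n. Asymptotically E[X] ~ (c³/6)·n^{3(1−α)} = (2³/6)·n^{1.5} → ∞; triangles are abundant w.h.p.

E[X] ≈ 4057.631059; in regime p = Θ(1/n^{1/2}) E[X] diverges (above the triangle threshold p ~ 1/n).


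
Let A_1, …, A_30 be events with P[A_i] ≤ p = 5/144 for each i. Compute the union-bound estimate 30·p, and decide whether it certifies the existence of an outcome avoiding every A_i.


Union bound: P[∪_{i=1}^{30} A_i] ≤ Σ_i P[A_i] ≤ 30·p = 30·(5/144) = 25/24.
Numerically: 25/24 ≈ 1.0416667.
Is 25/24 < 1? NO.
Since the bound 25/24 is ≥ 1, the union bound is uninformative here; it does NOT by itself certify existence.

30·p = 25/24 ≈ 1.0416667; existence NOT certified by the union bound.


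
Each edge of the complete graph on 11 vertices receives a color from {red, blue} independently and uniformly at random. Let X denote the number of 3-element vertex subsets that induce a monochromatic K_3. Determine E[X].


Let X = Σ_S X_S over the C(11, 3) = 165 subsets S of size 3, where X_S = 1 if the K_3 on S is monochromatic.
For a fixed S, the K_3 on S has C(3, 2) = 3 edges. P[all 3 edges red] = (1/2)^3, and likewise for blue, so P[monochromatic] = 2·(1/2)^3 = 2^{1 − 3} = 1/4.
By linearity of expectation: E[X] = C(11, 3) · 2^{1 − 3} = 165 · 1/4 = 165/4.
Numerically: E[X] ≈ 41.250000.

E[X] = C(11,3)·2^(1−C(3,2)) = 165/4 ≈ 41.250000.


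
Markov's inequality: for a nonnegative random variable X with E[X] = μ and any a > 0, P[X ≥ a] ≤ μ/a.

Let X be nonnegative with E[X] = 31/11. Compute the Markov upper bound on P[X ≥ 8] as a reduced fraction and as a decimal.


μ = E[X] = 31/11, a = 8.
Markov: P[X ≥ 8] ≤ μ/a = (31/11)/8 = 31/88.
Numerically: ≈ 0.35227.
(Since a = 8 > μ = 2.81818, the bound 31/88 is < 1 and informative.)

P[X ≥ 8] ≤ 31/88 ≈ 0.35227.


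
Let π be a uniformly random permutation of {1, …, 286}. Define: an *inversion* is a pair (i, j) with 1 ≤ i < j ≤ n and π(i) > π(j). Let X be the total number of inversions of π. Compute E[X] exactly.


Write X = Σ X_I over the C(286, 2) = 40755 pairs i < j, with X_I the indicator of one inversion.
There are 40755 indicators.
For each fixed pair i < j, the values π(i) and π(j) are two distinct elements of {1, …, 286} in uniformly random order; by symmetry P[π(i) > π(j)] = 1/2.
By linearity: E[X] = 40755 · (1/2) = C(286, 2) · (1/2) = 40755/2 = 40755/2 ≈ 20377.5000.

E[X] = 40755/2 = 20377.5000.


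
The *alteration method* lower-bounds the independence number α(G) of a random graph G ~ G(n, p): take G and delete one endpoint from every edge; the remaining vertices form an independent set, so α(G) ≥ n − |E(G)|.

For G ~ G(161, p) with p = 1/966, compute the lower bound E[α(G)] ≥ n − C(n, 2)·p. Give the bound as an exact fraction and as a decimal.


E[|E(G)|] = C(161, 2)·p = 12880 · (1/966) = 40/3.
E[α(G)] ≥ n − E[|E(G)|] = 161 − 40/3 = 443/3.
Numerically: ≈ 147.66667.
(This is only a lower bound; the true E[α(G)] may be larger.)

E[α(G)] ≥ 443/3 ≈ 147.66667.


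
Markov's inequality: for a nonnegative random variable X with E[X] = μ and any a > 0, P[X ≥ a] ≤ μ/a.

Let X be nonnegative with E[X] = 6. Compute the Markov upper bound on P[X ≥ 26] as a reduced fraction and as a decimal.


μ = E[X] = 6, a = 26.
Markov: P[X ≥ 26] ≤ μ/a = (6)/26 = 3/13.
Numerically: ≈ 0.230769.
(Since a = 26 > μ = 6.000000, the bound 3/13 is < 1 and informative.)

P[X ≥ 26] ≤ 3/13 ≈ 0.230769.


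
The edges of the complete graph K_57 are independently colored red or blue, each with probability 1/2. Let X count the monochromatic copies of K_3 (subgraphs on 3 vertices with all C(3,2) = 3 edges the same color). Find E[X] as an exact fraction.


Let X = Σ_S X_S over the C(57, 3) = 29260 subsets S of size 3, where X_S = 1 if the K_3 on S is monochromatic.
For a fixed S, the K_3 on S has C(3, 2) = 3 edges. P[all 3 edges red] = (1/2)^3, and likewise for blue, so P[monochromatic] = 2·(1/2)^3 = 2^{1 − 3} = 1/4.
Summing: E[X] = C(57, 3) · 2^{1 − 3} = 29260 · 1/4 = 7315.
Numerically: E[X] ≈ 7315.000.

E[X] = C(57,3)·2^(1−C(3,2)) = 7315 ≈ 7315.000.


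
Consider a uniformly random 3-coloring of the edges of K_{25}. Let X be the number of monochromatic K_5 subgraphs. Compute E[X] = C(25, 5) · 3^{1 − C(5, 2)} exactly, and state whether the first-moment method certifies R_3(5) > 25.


E[X] = C(25, 5) · 3^{1 − 10} = 53130 · 3^{−9} = 53130/19683.
As a reduced fraction: E[X] = 17710/6561 ≈ 2.69928.
Is E[X] < 1? NO.
Since E[X] ≥ 1, the first-moment bound is inconclusive at n = 25; it does NOT by itself certify R_3(5) > 25.

E[X] = 17710/6561 ≈ 2.69928; E[X] ≥ 1; first-moment method inconclusive here.


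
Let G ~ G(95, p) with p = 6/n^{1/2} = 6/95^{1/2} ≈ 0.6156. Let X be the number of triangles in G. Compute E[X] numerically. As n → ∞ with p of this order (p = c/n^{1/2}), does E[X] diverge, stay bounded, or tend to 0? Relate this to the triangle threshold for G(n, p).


Number of potential triangles: C(95, 3) = 138415.
Each occurs with probability p³ ≈ (0.6156)³ ≈ 2.332751e-01.
By linearity: E[X] = C(95, 3)·p³ ≈ 138415 · 2.332751e-01 ≈ 32288.7699.
Since α = 1/2 < 1, p = c/n^{1/2} ≫ 1/n is above the triangle threshold p ~ 1/n. Asymptotically E[X] ~ (c³/6)·n^{3(1−α)} = (6³/6)·n^{1.5} → ∞; triangles are abundant w.h.p.

E[X] ≈ 32288.7699; in regime p = Θ(1/n^{1/2}) E[X] diverges (above the triangle threshold p ~ 1/n).


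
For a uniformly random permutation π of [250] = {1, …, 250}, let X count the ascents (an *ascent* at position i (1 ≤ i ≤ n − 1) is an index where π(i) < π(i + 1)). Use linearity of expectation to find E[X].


Write X = Σ X_I over i = 1, …, 249, with X_I the indicator of one ascent.
There are 249 indicators.
For each fixed i, the pair (π(i), π(i+1)) is a uniformly random ordered pair of distinct values from {1, …, 250}; by symmetry P[π(i) < π(i+1)] = 1/2.
By linearity: E[X] = 249 · (1/2) = (250 − 1) · (1/2) = 249/2 ≈ 124.500000.

E[X] = 249/2 = 124.500000.


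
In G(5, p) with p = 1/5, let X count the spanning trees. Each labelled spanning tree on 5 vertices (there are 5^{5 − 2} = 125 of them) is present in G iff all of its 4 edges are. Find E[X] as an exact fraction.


K_5 has 5^{5 − 2} = 125 labelled spanning trees.
For each such spanning tree H, let X_H = 1 if all 4 edges of H are present in G. Then P[X_H = 1] = p^{4} = (1/5)^{4} = 1/625.
By linearity: E[X] = Σ_H E[X_H] = 125 · p^{4} = 125 · 1/625 = 1/5.
Numerically: E[X] ≈ 0.2.

E[X] = 125 · (1/5)^{4} = 1/5 ≈ 0.2.


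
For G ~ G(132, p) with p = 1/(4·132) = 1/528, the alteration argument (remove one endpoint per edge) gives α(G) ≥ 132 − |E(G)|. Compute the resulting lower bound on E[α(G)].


E[|E(G)|] = C(132, 2)·p = 8646 · (1/528) = 131/8.
E[α(G)] ≥ n − E[|E(G)|] = 132 − 131/8 = 925/8.
Numerically: ≈ 115.625.
(This is only a lower bound; the true E[α(G)] may be larger.)

E[α(G)] ≥ 925/8 ≈ 115.625.


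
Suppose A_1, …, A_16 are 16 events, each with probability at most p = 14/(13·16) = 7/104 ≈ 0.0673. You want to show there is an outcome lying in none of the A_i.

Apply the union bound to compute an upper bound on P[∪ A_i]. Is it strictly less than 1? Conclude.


Union bound: P[∪_{i=1}^{16} A_i] ≤ Σ_i P[A_i] ≤ 16·p = 16·(7/104) = 14/13.
Numerically: 14/13 ≈ 1.0769.
Is 14/13 < 1? NO.
Since the bound 14/13 is ≥ 1, the union bound is uninformative here; it does NOT by itself certify existence.

16·p = 14/13 ≈ 1.0769; existence NOT certified by the union bound.


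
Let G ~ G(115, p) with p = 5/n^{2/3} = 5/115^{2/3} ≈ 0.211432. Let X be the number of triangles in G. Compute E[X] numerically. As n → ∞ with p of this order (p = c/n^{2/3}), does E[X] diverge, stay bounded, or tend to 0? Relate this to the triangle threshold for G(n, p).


Number of potential triangles: C(115, 3) = 246905.
Each occurs with probability p³ ≈ (0.211432)³ ≈ 9.45179584e-03.
By linearity: E[X] = C(115, 3)·p³ ≈ 246905 · 9.45179584e-03 ≈ 2333.695652.
Since α = 2/3 < 1, p = c/n^{2/3} ≫ 1/n is above the triangle threshold p ~ 1/n. Asymptotically E[X] ~ (c³/6)·n^{3(1−α)} = (5³/6)·n^{1} → ∞; triangles are abundant w.h.p.

E[X] ≈ 2333.695652; in regime p = Θ(1/n^{2/3}) E[X] diverges (above the triangle threshold p ~ 1/n).


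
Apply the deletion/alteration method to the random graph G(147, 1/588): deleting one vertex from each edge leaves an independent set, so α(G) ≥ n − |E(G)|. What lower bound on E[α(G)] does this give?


E[|E(G)|] = C(147, 2)·p = 10731 · (1/588) = 73/4.
E[α(G)] ≥ n − E[|E(G)|] = 147 − 73/4 = 515/4.
Numerically: ≈ 128.750000.
(This is only a lower bound; the true E[α(G)] may be larger.)

E[α(G)] ≥ 515/4 ≈ 128.750000.


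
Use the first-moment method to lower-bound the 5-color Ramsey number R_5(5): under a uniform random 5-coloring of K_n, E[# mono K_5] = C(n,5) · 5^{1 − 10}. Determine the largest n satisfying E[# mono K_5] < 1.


We need C(n, 5) · 5^{1 − 10} < 1, i.e. C(n, 5) < 5^{10 − 1} = 1953125.
Check values of n near the boundary:
  n = 43: C(43, 5) = 962598; 962598 < 1953125? YES
  n = 44: C(44, 5) = 1086008; 1086008 < 1953125? YES
  n = 45: C(45, 5) = 1221759; 1221759 < 1953125? YES
  n = 46: C(46, 5) = 1370754; 1370754 < 1953125? YES
  n = 47: C(47, 5) = 1533939; 1533939 < 1953125? YES
  n = 48: C(48, 5) = 1712304; 1712304 < 1953125? YES
  n = 49: C(49, 5) = 1906884; 1906884 < 1953125? YES
  n = 50: C(50, 5) = 2118760; 2118760 < 1953125? NO
  n = 51: C(51, 5) = 2349060; 2349060 < 1953125? NO
The largest n with C(n, 5) < 1953125 is n = 49 (where E[X] = 1906884/1953125 ≈ 0.9763). Hence R_5(5) > 49, i.e. R_5(5) ≥ 50.

Largest n = 49; hence R_5(5) > 49.


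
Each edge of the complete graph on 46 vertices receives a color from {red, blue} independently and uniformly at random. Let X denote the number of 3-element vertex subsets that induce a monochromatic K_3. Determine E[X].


Let X = Σ_S X_S over the C(46, 3) = 15180 subsets S of size 3, where X_S = 1 if the K_3 on S is monochromatic.
For a fixed S, the K_3 on S has C(3, 2) = 3 edges. P[all 3 edges red] = (1/2)^3, and likewise for blue, so P[monochromatic] = 2·(1/2)^3 = 2^{1 − 3} = 1/4.
By linearity: E[X] = C(46, 3) · 2^{1 − 3} = 15180 · 1/4 = 3795.
Numerically: E[X] ≈ 3795.000000.

E[X] = C(46,3)·2^(1−C(3,2)) = 3795 ≈ 3795.000000.


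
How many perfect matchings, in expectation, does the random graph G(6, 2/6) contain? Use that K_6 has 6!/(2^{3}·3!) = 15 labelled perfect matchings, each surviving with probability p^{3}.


K_6 has 6!/(2^{3}·3!) = 15 labelled perfect matchings.
For each such perfect matching H, let X_H = 1 if all 3 edges of H are present in G. Then P[X_H = 1] = p^{3} = (1/3)^{3} = 1/27.
By linearity: E[X] = Σ_H E[X_H] = 15 · p^{3} = 15 · 1/27 = 5/9.
Numerically: E[X] ≈ 0.556.

E[X] = 15 · (1/3)^{3} = 5/9 ≈ 0.556.


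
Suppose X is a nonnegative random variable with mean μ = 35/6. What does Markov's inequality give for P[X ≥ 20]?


μ = E[X] = 35/6, a = 20.
Markov: P[X ≥ 20] ≤ μ/a = (35/6)/20 = 7/24.
Numerically: ≈ 0.292.
(Since a = 20 > μ = 5.833, the bound 7/24 is < 1 and informative.)

P[X ≥ 20] ≤ 7/24 ≈ 0.292.


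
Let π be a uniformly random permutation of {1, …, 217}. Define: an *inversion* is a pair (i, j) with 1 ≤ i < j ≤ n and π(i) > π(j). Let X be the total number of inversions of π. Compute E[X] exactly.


Write X = Σ X_I over the C(217, 2) = 23436 pairs i < j, with X_I the indicator of one inversion.
There are 23436 indicators.
For each fixed pair i < j, the values π(i) and π(j) are two distinct elements of {1, …, 217} in uniformly random order; by symmetry P[π(i) > π(j)] = 1/2.
By linearity: E[X] = 23436 · (1/2) = C(217, 2) · (1/2) = 23436/2 = 11718 ≈ 11718.000.

E[X] = 11718 = 11718.000.


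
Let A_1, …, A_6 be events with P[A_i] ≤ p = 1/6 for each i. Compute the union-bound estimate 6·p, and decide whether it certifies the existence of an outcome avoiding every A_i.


Union bound: P[∪_{i=1}^{6} A_i] ≤ Σ_i P[A_i] ≤ 6·p = 6·(1/6) = 1.
Numerically: 1 ≈ 1.0000.
Is 1 < 1? NO.
Since the bound 1 is ≥ 1, the union bound is uninformative here; it does NOT by itself certify existence.

6·p = 1 ≈ 1.0000; existence NOT certified by the union bound.


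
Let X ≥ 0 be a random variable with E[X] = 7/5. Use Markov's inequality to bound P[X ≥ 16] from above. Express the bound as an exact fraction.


μ = E[X] = 7/5, a = 16.
Markov: P[X ≥ 16] ≤ μ/a = (7/5)/16 = 7/80.
Numerically: ≈ 0.087500.
(Since a = 16 > μ = 1.400000, the bound 7/80 is < 1 and informative.)

P[X ≥ 16] ≤ 7/80 ≈ 0.087500.


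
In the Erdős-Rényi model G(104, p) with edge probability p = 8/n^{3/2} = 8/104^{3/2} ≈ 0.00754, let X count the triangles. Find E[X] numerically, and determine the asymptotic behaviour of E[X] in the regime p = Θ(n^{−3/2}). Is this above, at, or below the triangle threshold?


Number of potential triangles: C(104, 3) = 182104.
Each occurs with probability p³ ≈ (0.00754)³ ≈ 4.29161e-07.
By linearity: E[X] = C(104, 3)·p³ ≈ 182104 · 4.29161e-07 ≈ 0.078.
Since α = 3/2 > 1, p = c/n^{3/2} = o(1/n) is below the triangle threshold p ~ 1/n. Asymptotically E[X] ~ (c³/6)·n^{3(1−α)} = (8³/6)·n^{-1.5} → 0, so by Markov's inequality G has no triangles w.h.p.

E[X] ≈ 0.078; in regime p = Θ(1/n^{3/2}) E[X] tends to 0 (below the triangle threshold p ~ 1/n).


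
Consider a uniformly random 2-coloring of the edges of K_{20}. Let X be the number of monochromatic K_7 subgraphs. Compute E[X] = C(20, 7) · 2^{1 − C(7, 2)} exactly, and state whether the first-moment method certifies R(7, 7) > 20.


E[X] = C(20, 7) · 2^{1 − 21} = 77520 · 2^{−20} = 77520/1048576.
As a reduced fraction: E[X] = 4845/65536 ≈ 0.0739.
Is E[X] < 1? YES.
Since E[X] < 1, there exists a 2-coloring of K_{20} with no monochromatic K_7; hence R(7, 7) > 20.

E[X] = 4845/65536 ≈ 0.0739; E[X] < 1, so R(7, 7) > 20.


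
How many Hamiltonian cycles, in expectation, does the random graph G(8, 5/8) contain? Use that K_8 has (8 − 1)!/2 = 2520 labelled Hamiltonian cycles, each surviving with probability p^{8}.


K_8 has (8 − 1)!/2 = 2520 labelled Hamiltonian cycles.
For each such Hamiltonian cycle H, let X_H = 1 if all 8 edges of H are present in G. Then P[X_H = 1] = p^{8} = (5/8)^{8} = 390625/16777216.
By linearity of expectation: E[X] = Σ_H E[X_H] = 2520 · p^{8} = 2520 · 390625/16777216 = 123046875/2097152.
Numerically: E[X] ≈ 58.7.

E[X] = 2520 · (5/8)^{8} = 123046875/2097152 ≈ 58.7.


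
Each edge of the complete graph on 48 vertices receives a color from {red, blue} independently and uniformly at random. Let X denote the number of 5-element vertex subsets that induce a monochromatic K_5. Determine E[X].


Let X = Σ_S X_S over the C(48, 5) = 1712304 subsets S of size 5, where X_S = 1 if the K_5 on S is monochromatic.
For a fixed S, the K_5 on S has C(5, 2) = 10 edges. P[all 10 edges red] = (1/2)^10, and likewise for blue, so P[monochromatic] = 2·(1/2)^10 = 2^{1 − 10} = 1/512.
Summing: E[X] = C(48, 5) · 2^{1 − 10} = 1712304 · 1/512 = 107019/32.
Numerically: E[X] ≈ 3344.343750.

E[X] = C(48,5)·2^(1−C(5,2)) = 107019/32 ≈ 3344.343750.


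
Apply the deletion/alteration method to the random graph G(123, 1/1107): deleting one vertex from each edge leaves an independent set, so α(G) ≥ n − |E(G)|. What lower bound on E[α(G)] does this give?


E[|E(G)|] = C(123, 2)·p = 7503 · (1/1107) = 61/9.
E[α(G)] ≥ n − E[|E(G)|] = 123 − 61/9 = 1046/9.
Numerically: ≈ 116.2222.
(This is only a lower bound; the true E[α(G)] may be larger.)

E[α(G)] ≥ 1046/9 ≈ 116.2222.


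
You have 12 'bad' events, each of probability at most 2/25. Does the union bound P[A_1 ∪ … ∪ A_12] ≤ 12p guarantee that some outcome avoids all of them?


Union bound: P[∪_{i=1}^{12} A_i] ≤ Σ_i P[A_i] ≤ 12·p = 12·(2/25) = 24/25.
Numerically: 24/25 ≈ 0.9600000.
Is 24/25 < 1? YES.
Since P[∪ A_i] ≤ 24/25 < 1, the complement has P[∩ A_i^c] ≥ 1 − 24/25 = 1/25 > 0, so some outcome avoids every A_i.

12·p = 24/25 ≈ 0.9600000; existence CERTIFIED by the union bound.


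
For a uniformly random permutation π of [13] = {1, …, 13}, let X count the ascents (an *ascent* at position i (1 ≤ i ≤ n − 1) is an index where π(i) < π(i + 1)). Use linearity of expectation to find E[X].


Write X = Σ X_I over i = 1, …, 12, with X_I the indicator of one ascent.
There are 12 indicators.
For each fixed i, the pair (π(i), π(i+1)) is a uniformly random ordered pair of distinct values from {1, …, 13}; by symmetry P[π(i) < π(i+1)] = 1/2.
By linearity: E[X] = 12 · (1/2) = (13 − 1) · (1/2) = 6 ≈ 6.000000.

E[X] = 6 = 6.000000.


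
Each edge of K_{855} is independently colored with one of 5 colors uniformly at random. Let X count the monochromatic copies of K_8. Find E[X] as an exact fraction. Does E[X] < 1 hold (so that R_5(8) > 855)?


E[X] = C(855, 8) · 5^{1 − 28} = 6854000254398702450 · 5^{−27} = 6854000254398702450/7450580596923828125.
As a reduced fraction: E[X] = 274160010175948098/298023223876953125 ≈ 0.9199.
Is E[X] < 1? YES.
Since E[X] < 1, there exists a 5-coloring of K_{855} with no monochromatic K_8; hence R_5(8) > 855.

E[X] = 274160010175948098/298023223876953125 ≈ 0.9199; E[X] < 1, so R_5(8) > 855.


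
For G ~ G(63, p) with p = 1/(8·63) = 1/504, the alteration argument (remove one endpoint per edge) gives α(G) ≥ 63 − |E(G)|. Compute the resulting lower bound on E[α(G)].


E[|E(G)|] = C(63, 2)·p = 1953 · (1/504) = 31/8.
E[α(G)] ≥ n − E[|E(G)|] = 63 − 31/8 = 473/8.
Numerically: ≈ 59.125.
(This is only a lower bound; the true E[α(G)] may be larger.)

E[α(G)] ≥ 473/8 ≈ 59.125.


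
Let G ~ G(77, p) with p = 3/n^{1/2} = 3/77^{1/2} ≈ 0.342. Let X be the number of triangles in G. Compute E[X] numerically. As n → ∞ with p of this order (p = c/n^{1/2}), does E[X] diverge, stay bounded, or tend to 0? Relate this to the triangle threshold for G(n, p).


Number of potential triangles: C(77, 3) = 73150.
Each occurs with probability p³ ≈ (0.342)³ ≈ 3.99602e-02.
By linearity: E[X] = C(77, 3)·p³ ≈ 73150 · 3.99602e-02 ≈ 2923.089.
Since α = 1/2 < 1, p = c/n^{1/2} ≫ 1/n is above the triangle threshold p ~ 1/n. Asymptotically E[X] ~ (c³/6)·n^{3(1−α)} = (3³/6)·n^{1.5} → ∞; triangles are abundant w.h.p.

E[X] ≈ 2923.089; in regime p = Θ(1/n^{1/2}) E[X] diverges (above the triangle threshold p ~ 1/n).


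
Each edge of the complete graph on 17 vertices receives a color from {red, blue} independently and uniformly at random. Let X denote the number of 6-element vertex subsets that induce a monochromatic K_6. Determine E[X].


Let X = Σ_S X_S over the C(17, 6) = 12376 subsets S of size 6, where X_S = 1 if the K_6 on S is monochromatic.
For a fixed S, the K_6 on S has C(6, 2) = 15 edges. P[all 15 edges red] = (1/2)^15, and likewise for blue, so P[monochromatic] = 2·(1/2)^15 = 2^{1 − 15} = 1/16384.
By linearity: E[X] = C(17, 6) · 2^{1 − 15} = 12376 · 1/16384 = 1547/2048.
Numerically: E[X] ≈ 0.755371.

E[X] = C(17,6)·2^(1−C(6,2)) = 1547/2048 ≈ 0.755371.


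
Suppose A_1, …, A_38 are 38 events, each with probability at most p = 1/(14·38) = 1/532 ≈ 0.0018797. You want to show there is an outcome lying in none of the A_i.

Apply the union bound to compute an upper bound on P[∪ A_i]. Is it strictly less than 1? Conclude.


Union bound: P[∪_{i=1}^{38} A_i] ≤ Σ_i P[A_i] ≤ 38·p = 38·(1/532) = 1/14.
Numerically: 1/14 ≈ 0.0714286.
Is 1/14 < 1? YES.
Since P[∪ A_i] ≤ 1/14 < 1, the complement has P[∩ A_i^c] ≥ 1 − 1/14 = 13/14 > 0, so some outcome avoids every A_i.

38·p = 1/14 ≈ 0.0714286; existence CERTIFIED by the union bound.


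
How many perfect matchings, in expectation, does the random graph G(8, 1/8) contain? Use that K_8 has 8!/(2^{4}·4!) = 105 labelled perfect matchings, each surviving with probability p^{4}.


K_8 has 8!/(2^{4}·4!) = 105 labelled perfect matchings.
For each such perfect matching H, let X_H = 1 if all 4 edges of H are present in G. Then P[X_H = 1] = p^{4} = (1/8)^{4} = 1/4096.
By linearity: E[X] = Σ_H E[X_H] = 105 · p^{4} = 105 · 1/4096 = 105/4096.
Numerically: E[X] ≈ 0.025635.

E[X] = 105 · (1/8)^{4} = 105/4096 ≈ 0.025635.


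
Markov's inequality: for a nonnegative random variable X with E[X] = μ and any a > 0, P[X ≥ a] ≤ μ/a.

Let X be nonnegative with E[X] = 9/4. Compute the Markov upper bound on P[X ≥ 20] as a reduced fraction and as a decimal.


μ = E[X] = 9/4, a = 20.
Markov: P[X ≥ 20] ≤ μ/a = (9/4)/20 = 9/80.
Numerically: ≈ 0.1125.
(Since a = 20 > μ = 2.2500, the bound 9/80 is < 1 and informative.)

P[X ≥ 20] ≤ 9/80 ≈ 0.1125.


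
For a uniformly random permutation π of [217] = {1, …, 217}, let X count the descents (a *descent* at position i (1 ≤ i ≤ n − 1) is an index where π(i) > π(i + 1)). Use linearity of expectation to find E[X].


Write X = Σ X_I over i = 1, …, 216, with X_I the indicator of one descent.
There are 216 indicators.
For each fixed i, the pair (π(i), π(i+1)) is a uniformly random ordered pair of distinct values from {1, …, 217}; by symmetry P[π(i) > π(i+1)] = 1/2.
By linearity: E[X] = 216 · (1/2) = (217 − 1) · (1/2) = 108 ≈ 108.000000.

E[X] = 108 = 108.000000.


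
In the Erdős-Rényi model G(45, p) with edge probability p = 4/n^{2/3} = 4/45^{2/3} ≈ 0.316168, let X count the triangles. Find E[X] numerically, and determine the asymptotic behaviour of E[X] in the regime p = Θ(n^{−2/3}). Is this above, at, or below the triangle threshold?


Number of potential triangles: C(45, 3) = 14190.
Each occurs with probability p³ ≈ (0.316168)³ ≈ 3.16049383e-02.
By linearity: E[X] = C(45, 3)·p³ ≈ 14190 · 3.16049383e-02 ≈ 448.474074.
Since α = 2/3 < 1, p = c/n^{2/3} ≫ 1/n is above the triangle threshold p ~ 1/n. Asymptotically E[X] ~ (c³/6)·n^{3(1−α)} = (4³/6)·n^{1} → ∞; triangles are abundant w.h.p.

E[X] ≈ 448.474074; in regime p = Θ(1/n^{2/3}) E[X] diverges (above the triangle threshold p ~ 1/n).


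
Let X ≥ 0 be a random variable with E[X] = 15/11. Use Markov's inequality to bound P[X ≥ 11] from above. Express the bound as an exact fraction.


μ = E[X] = 15/11, a = 11.
Markov: P[X ≥ 11] ≤ μ/a = (15/11)/11 = 15/121.
Numerically: ≈ 0.124.
(Since a = 11 > μ = 1.364, the bound 15/121 is < 1 and informative.)

P[X ≥ 11] ≤ 15/121 ≈ 0.124.


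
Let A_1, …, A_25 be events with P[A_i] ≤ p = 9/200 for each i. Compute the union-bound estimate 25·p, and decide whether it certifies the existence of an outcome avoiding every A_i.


Union bound: P[∪_{i=1}^{25} A_i] ≤ Σ_i P[A_i] ≤ 25·p = 25·(9/200) = 9/8.
Numerically: 9/8 ≈ 1.125.
Is 9/8 < 1? NO.
Since the bound 9/8 is ≥ 1, the union bound is uninformative here; it does NOT by itself certify existence.

25·p = 9/8 ≈ 1.125; existence NOT certified by the union bound.


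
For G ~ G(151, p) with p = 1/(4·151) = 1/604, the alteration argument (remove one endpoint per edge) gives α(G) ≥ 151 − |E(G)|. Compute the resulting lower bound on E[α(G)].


E[|E(G)|] = C(151, 2)·p = 11325 · (1/604) = 75/4.
E[α(G)] ≥ n − E[|E(G)|] = 151 − 75/4 = 529/4.
Numerically: ≈ 132.250000.
(This is only a lower bound; the true E[α(G)] may be larger.)

E[α(G)] ≥ 529/4 ≈ 132.250000.


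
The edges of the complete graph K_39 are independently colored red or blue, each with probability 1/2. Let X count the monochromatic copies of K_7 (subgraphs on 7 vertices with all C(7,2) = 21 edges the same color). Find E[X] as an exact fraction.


Let X = Σ_S X_S over the C(39, 7) = 15380937 subsets S of size 7, where X_S = 1 if the K_7 on S is monochromatic.
For a fixed S, the K_7 on S has C(7, 2) = 21 edges. P[all 21 edges red] = (1/2)^21, and likewise for blue, so P[monochromatic] = 2·(1/2)^21 = 2^{1 − 21} = 1/1048576.
Summing: E[X] = C(39, 7) · 2^{1 − 21} = 15380937 · 1/1048576 = 15380937/1048576.
Numerically: E[X] ≈ 14.6684.

E[X] = C(39,7)·2^(1−C(7,2)) = 15380937/1048576 ≈ 14.6684.


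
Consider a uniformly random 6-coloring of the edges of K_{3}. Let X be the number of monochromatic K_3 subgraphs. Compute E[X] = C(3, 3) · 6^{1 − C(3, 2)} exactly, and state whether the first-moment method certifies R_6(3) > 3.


E[X] = C(3, 3) · 6^{1 − 3} = 1 · 6^{−2} = 1/36.
As a reduced fraction: E[X] = 1/36 ≈ 0.028.
Is E[X] < 1? YES.
Since E[X] < 1, there exists a 6-coloring of K_{3} with no monochromatic K_3; hence R_6(3) > 3.

E[X] = 1/36 ≈ 0.028; E[X] < 1, so R_6(3) > 3.


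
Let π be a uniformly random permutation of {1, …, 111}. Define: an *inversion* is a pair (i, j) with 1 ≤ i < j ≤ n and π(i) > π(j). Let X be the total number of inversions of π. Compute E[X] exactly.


Write X = Σ X_I over the C(111, 2) = 6105 pairs i < j, with X_I the indicator of one inversion.
There are 6105 indicators.
For each fixed pair i < j, the values π(i) and π(j) are two distinct elements of {1, …, 111} in uniformly random order; by symmetry P[π(i) > π(j)] = 1/2.
By linearity: E[X] = 6105 · (1/2) = C(111, 2) · (1/2) = 6105/2 = 6105/2 ≈ 3052.500.

E[X] = 6105/2 = 3052.500.


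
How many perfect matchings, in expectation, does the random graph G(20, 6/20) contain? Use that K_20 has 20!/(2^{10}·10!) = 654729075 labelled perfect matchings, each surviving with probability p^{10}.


K_20 has 20!/(2^{10}·10!) = 654729075 labelled perfect matchings.
For each such perfect matching H, let X_H = 1 if all 10 edges of H are present in G. Then P[X_H = 1] = p^{10} = (3/10)^{10} = 59049/10000000000.
By linearity of expectation: E[X] = Σ_H E[X_H] = 654729075 · p^{10} = 654729075 · 59049/10000000000 = 1546443885987/400000000.
Numerically: E[X] ≈ 3866.

E[X] = 654729075 · (3/10)^{10} = 1546443885987/400000000 ≈ 3866.


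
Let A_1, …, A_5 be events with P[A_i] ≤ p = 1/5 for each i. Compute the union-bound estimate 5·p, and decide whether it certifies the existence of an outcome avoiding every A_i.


Union bound: P[∪_{i=1}^{5} A_i] ≤ Σ_i P[A_i] ≤ 5·p = 5·(1/5) = 1.
Numerically: 1 ≈ 1.0000.
Is 1 < 1? NO.
Since the bound 1 is ≥ 1, the union bound is uninformative here; it does NOT by itself certify existence.

5·p = 1 ≈ 1.0000; existence NOT certified by the union bound.


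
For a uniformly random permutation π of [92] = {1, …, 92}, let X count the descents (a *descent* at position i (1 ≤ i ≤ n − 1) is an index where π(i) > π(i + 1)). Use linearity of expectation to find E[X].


Write X = Σ X_I over i = 1, …, 91, with X_I the indicator of one descent.
There are 91 indicators.
For each fixed i, the pair (π(i), π(i+1)) is a uniformly random ordered pair of distinct values from {1, …, 92}; by symmetry P[π(i) > π(i+1)] = 1/2.
By linearity: E[X] = 91 · (1/2) = (92 − 1) · (1/2) = 91/2 ≈ 45.500000.

E[X] = 91/2 = 45.500000.


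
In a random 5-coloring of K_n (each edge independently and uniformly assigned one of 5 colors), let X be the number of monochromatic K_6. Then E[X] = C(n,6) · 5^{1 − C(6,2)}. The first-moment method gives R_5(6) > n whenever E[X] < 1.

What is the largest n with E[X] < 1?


We need C(n, 6) · 5^{1 − 15} < 1, i.e. C(n, 6) < 5^{15 − 1} = 6103515625.
Check values of n near the boundary:
  n = 124: C(124, 6) = 4465475476; 4465475476 < 6103515625? YES
  n = 125: C(125, 6) = 4690625500; 4690625500 < 6103515625? YES
  n = 126: C(126, 6) = 4925156775; 4925156775 < 6103515625? YES
  n = 127: C(127, 6) = 5169379425; 5169379425 < 6103515625? YES
  n = 128: C(128, 6) = 5423611200; 5423611200 < 6103515625? YES
  n = 129: C(129, 6) = 5688177600; 5688177600 < 6103515625? YES
  n = 130: C(130, 6) = 5963412000; 5963412000 < 6103515625? YES
  n = 131: C(131, 6) = 6249655776; 6249655776 < 6103515625? NO
The largest n with C(n, 6) < 6103515625 is n = 130 (where E[X] = 47707296/48828125 ≈ 0.97705). Hence R_5(6) > 130, i.e. R_5(6) ≥ 131.

Largest n = 130; hence R_5(6) > 130.


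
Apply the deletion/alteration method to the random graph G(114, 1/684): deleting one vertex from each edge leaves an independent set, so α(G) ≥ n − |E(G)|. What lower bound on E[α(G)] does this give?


E[|E(G)|] = C(114, 2)·p = 6441 · (1/684) = 113/12.
E[α(G)] ≥ n − E[|E(G)|] = 114 − 113/12 = 1255/12.
Numerically: ≈ 104.5833.
(This is only a lower bound; the true E[α(G)] may be larger.)

E[α(G)] ≥ 1255/12 ≈ 104.5833.


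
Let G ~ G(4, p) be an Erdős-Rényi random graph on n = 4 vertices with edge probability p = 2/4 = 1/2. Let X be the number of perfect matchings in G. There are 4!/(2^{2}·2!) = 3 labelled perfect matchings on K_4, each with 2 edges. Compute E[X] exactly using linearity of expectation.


K_4 has 4!/(2^{2}·2!) = 3 labelled perfect matchings.
For each such perfect matching H, let X_H = 1 if all 2 edges of H are present in G. Then P[X_H = 1] = p^{2} = (1/2)^{2} = 1/4.
Summing the indicators: E[X] = Σ_H E[X_H] = 3 · p^{2} = 3 · 1/4 = 3/4.
Numerically: E[X] ≈ 0.75.

E[X] = 3 · (1/2)^{2} = 3/4 ≈ 0.75.


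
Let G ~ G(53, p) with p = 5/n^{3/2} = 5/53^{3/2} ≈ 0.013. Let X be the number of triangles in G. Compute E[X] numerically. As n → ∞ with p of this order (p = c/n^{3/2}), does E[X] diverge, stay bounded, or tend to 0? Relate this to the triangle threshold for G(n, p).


Number of potential triangles: C(53, 3) = 23426.
Each occurs with probability p³ ≈ (0.013)³ ≈ 2.17605e-06.
By linearity: E[X] = C(53, 3)·p³ ≈ 23426 · 2.17605e-06 ≈ 0.051.
Since α = 3/2 > 1, p = c/n^{3/2} = o(1/n) is below the triangle threshold p ~ 1/n. Asymptotically E[X] ~ (c³/6)·n^{3(1−α)} = (5³/6)·n^{-1.5} → 0, so by Markov's inequality G has no triangles w.h.p.

E[X] ≈ 0.051; in regime p = Θ(1/n^{3/2}) E[X] tends to 0 (below the triangle threshold p ~ 1/n).


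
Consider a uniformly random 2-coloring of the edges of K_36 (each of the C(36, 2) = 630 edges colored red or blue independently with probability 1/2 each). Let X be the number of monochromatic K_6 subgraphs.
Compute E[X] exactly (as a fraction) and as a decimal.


Let X = Σ_S X_S over the C(36, 6) = 1947792 subsets S of size 6, where X_S = 1 if the K_6 on S is monochromatic.
For a fixed S, the K_6 on S has C(6, 2) = 15 edges. P[all 15 edges red] = (1/2)^15, and likewise for blue, so P[monochromatic] = 2·(1/2)^15 = 2^{1 − 15} = 1/16384.
By linearity: E[X] = C(36, 6) · 2^{1 − 15} = 1947792 · 1/16384 = 121737/1024.
Numerically: E[X] ≈ 118.8838.

E[X] = C(36,6)·2^(1−C(6,2)) = 121737/1024 ≈ 118.8838.


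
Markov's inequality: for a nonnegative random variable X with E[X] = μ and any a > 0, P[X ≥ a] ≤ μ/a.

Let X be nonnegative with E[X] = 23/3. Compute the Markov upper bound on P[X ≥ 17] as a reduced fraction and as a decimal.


μ = E[X] = 23/3, a = 17.
Markov: P[X ≥ 17] ≤ μ/a = (23/3)/17 = 23/51.
Numerically: ≈ 0.451.
(Since a = 17 > μ = 7.667, the bound 23/51 is < 1 and informative.)

P[X ≥ 17] ≤ 23/51 ≈ 0.451.


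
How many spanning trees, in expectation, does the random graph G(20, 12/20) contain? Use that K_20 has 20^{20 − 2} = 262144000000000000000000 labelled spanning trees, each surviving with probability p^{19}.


K_20 has 20^{20 − 2} = 262144000000000000000000 labelled spanning trees.
For each such spanning tree H, let X_H = 1 if all 19 edges of H are present in G. Then P[X_H = 1] = p^{19} = (3/5)^{19} = 1162261467/19073486328125.
By linearity of expectation: E[X] = Σ_H E[X_H] = 262144000000000000000000 · p^{19} = 262144000000000000000000 · 1162261467/19073486328125 = 79869999842655731712/5.
Numerically: E[X] ≈ 1.5974e+19.

E[X] = 262144000000000000000000 · (3/5)^{19} = 79869999842655731712/5 ≈ 1.5974e+19.


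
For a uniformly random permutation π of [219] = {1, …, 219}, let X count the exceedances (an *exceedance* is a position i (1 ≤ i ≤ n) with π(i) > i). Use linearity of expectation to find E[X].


Write X = Σ_{i=1}^{219} X_i, where X_i = 1_{π(i) > i}.
For each fixed i, π(i) is uniform over {1, …, 219} (marginal of a uniform permutation), so P[π(i) > i] = (n − i)/n. Summing: Σ_{i=1}^{219} (n − i)/n = (0 + 1 + … + 218)/219 = 219(219 − 1)/(2·219) = (219 − 1)/2.
Hence E[X] = Σ_{i=1}^{219} (219 − i)/219 = 109 ≈ 109.000.

E[X] = 109 = 109.000.


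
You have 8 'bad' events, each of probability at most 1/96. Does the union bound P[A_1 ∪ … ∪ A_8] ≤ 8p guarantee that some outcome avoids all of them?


Union bound: P[∪_{i=1}^{8} A_i] ≤ Σ_i P[A_i] ≤ 8·p = 8·(1/96) = 1/12.
Numerically: 1/12 ≈ 0.0833333.
Is 1/12 < 1? YES.
Since P[∪ A_i] ≤ 1/12 < 1, the complement has P[∩ A_i^c] ≥ 1 − 1/12 = 11/12 > 0, so some outcome avoids every A_i.

8·p = 1/12 ≈ 0.0833333; existence CERTIFIED by the union bound.


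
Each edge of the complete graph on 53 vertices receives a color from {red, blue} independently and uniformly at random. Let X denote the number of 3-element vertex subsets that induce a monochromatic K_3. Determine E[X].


Let X = Σ_S X_S over the C(53, 3) = 23426 subsets S of size 3, where X_S = 1 if the K_3 on S is monochromatic.
For a fixed S, the K_3 on S has C(3, 2) = 3 edges. P[all 3 edges red] = (1/2)^3, and likewise for blue, so P[monochromatic] = 2·(1/2)^3 = 2^{1 − 3} = 1/4.
By linearity of expectation: E[X] = C(53, 3) · 2^{1 − 3} = 23426 · 1/4 = 11713/2.
Numerically: E[X] ≈ 5856.500000.

E[X] = C(53,3)·2^(1−C(3,2)) = 11713/2 ≈ 5856.500000.


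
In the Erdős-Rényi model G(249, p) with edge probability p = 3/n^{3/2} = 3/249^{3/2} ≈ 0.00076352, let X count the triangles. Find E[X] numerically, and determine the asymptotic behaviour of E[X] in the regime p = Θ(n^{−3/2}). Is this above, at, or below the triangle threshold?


Number of potential triangles: C(249, 3) = 2542124.
Each occurs with probability p³ ≈ (0.00076352)³ ≈ 4.4510933e-10.
By linearity: E[X] = C(249, 3)·p³ ≈ 2542124 · 4.4510933e-10 ≈ 0.00113.
Since α = 3/2 > 1, p = c/n^{3/2} = o(1/n) is below the triangle threshold p ~ 1/n. Asymptotically E[X] ~ (c³/6)·n^{3(1−α)} = (3³/6)·n^{-1.5} → 0, so by Markov's inequality G has no triangles w.h.p.

E[X] ≈ 0.00113; in regime p = Θ(1/n^{3/2}) E[X] tends to 0 (below the triangle threshold p ~ 1/n).


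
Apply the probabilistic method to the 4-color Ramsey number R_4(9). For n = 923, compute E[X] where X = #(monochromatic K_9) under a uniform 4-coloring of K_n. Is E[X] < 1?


E[X] = C(923, 9) · 4^{1 − 36} = 1288430932418687114265 · 4^{−35} = 1288430932418687114265/1180591620717411303424.
As a reduced fraction: E[X] = 1288430932418687114265/1180591620717411303424 ≈ 1.0913.
Is E[X] < 1? NO.
Since E[X] ≥ 1, the first-moment bound is inconclusive at n = 923; it does NOT by itself certify R_4(9) > 923.

E[X] = 1288430932418687114265/1180591620717411303424 ≈ 1.0913; E[X] ≥ 1; first-moment method inconclusive here.
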